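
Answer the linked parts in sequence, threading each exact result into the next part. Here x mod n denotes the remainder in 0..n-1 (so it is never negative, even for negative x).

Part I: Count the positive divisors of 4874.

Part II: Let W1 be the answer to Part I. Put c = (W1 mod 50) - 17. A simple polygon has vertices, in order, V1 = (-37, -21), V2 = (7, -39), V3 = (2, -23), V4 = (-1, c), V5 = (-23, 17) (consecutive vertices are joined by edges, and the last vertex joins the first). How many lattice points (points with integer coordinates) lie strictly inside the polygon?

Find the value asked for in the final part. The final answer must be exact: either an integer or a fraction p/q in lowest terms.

Part I: 4874 = 2 * 2437; number of divisors = (1+1) * (1+1) = 4; answer 4
Part II: W1 = 4; c = -13; cross terms: (-37*-39 - 7*-21)=1590, (7*-23 - 2*-39)=-83, (2*-13 - -1*-23)=-49, (-1*17 - -23*-13)=-316, (-23*-21 - -37*17)=1112; twice the area = |2254| = 2254; area = 1127; boundary points = 2 + 1 + 1 + 2 + 2 = 8; strictly interior points = area - boundary/2 + 1 = 1124; answer 1124

1124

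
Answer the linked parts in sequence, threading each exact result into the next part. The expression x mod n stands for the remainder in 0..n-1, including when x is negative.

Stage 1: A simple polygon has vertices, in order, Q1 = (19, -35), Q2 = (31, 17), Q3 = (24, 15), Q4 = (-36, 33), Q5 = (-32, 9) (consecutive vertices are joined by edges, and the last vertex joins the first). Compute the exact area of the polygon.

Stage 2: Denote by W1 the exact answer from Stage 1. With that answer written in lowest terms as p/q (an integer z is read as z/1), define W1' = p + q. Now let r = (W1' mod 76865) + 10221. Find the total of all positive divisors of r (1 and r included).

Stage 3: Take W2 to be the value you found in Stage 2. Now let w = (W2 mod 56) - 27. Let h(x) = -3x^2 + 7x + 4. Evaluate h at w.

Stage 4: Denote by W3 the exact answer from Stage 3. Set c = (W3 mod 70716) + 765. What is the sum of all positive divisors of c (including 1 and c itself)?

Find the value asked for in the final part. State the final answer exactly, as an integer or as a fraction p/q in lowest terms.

88776

Stage 1: cross terms: (19*17 - 31*-35)=1408, (31*15 - 24*17)=57, (24*33 - -36*15)=1332, (-36*9 - -32*33)=732, (-32*-35 - 19*9)=949; twice the area = |4478| = 4478; area = 2239; answer 2239
Stage 2: W1 = 2239; threaded value p + q = 2240; r = 12461; 12461 = 17 * 733; sigma = (1 + 17) * (1 + 733) = 18 * 734 = 13212; answer 13212
Stage 3: W2 = 13212; w = 25; -3*(25)^2 + 7*(25)^1 + 4 = (-1875) + (175) + (4) = -1696; answer -1696
Stage 4: W3 = -1696; c = 69785; 69785 = 5 * 17 * 821; sigma = (1 + 5) * (1 + 17) * (1 + 821) = 6 * 18 * 822 = 88776; answer 88776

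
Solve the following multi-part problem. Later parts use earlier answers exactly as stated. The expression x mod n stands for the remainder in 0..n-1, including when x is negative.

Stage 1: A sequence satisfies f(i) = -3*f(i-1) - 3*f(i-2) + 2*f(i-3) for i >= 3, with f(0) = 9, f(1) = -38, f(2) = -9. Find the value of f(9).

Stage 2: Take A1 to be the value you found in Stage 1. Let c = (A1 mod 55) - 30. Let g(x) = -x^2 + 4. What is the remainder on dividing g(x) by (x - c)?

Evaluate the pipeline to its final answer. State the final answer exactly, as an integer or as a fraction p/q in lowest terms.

-285

Stage 1: f(3) = -3*(-9) - 3*(-38) + 2*(9) = 159; iterating: f(3)=159, f(4)=-526, f(5)=1083, f(6)=-1353, f(7)=-242, f(8)=6951, f(9)=-22833; answer -22833
Stage 2: A1 = -22833; c = 17; remainder = value at the root: -1*(17)^2 + 4 = (-289) + (4) = -285; answer -285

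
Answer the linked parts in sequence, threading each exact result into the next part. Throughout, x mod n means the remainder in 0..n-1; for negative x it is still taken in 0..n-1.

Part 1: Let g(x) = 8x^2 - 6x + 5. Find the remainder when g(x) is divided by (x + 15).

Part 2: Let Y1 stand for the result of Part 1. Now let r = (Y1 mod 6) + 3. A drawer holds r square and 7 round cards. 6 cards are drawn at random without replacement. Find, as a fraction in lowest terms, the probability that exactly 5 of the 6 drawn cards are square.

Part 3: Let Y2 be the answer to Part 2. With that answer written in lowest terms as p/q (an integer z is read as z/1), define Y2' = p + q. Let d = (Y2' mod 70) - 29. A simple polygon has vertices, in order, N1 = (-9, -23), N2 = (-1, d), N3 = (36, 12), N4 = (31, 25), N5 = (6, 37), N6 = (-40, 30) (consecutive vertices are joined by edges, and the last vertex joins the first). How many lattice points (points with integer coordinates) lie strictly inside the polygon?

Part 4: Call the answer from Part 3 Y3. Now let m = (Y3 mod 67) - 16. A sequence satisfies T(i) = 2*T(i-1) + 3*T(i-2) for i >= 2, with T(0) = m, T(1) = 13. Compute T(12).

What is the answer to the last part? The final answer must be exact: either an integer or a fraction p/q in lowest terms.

Part 1: remainder = value at the root: 8*(-15)^2 - 6*(-15)^1 + 5 = (1800) + (90) + (5) = 1895; answer 1895
Part 2: Y1 = 1895; r = 8; total draws C(15,6) = 5005; favorable C(8,5)*C(7,1) = 392; P = 56/715; answer 56/715
Part 3: Y2 = 56/715; threaded value p + q = 771; d = -28; cross terms: (-9*-28 - -1*-23)=229, (-1*12 - 36*-28)=996, (36*25 - 31*12)=528, (31*37 - 6*25)=997, (6*30 - -40*37)=1660, (-40*-23 - -9*30)=1190; twice the area = |5600| = 5600; area = 2800; boundary points = 1 + 1 + 1 + 1 + 1 + 1 = 6; strictly interior points = area - boundary/2 + 1 = 2798; answer 2798
Part 4: Y3 = 2798; m = 35; T(2) = 2*(13) + 3*(35) = 131; iterating: T(2)=131, T(3)=301, T(4)=995, T(5)=2893, T(6)=8771, T(7)=26221, T(8)=78755, T(9)=236173, T(10)=708611, T(11)=2125741, T(12)=6377315; answer 6377315

6377315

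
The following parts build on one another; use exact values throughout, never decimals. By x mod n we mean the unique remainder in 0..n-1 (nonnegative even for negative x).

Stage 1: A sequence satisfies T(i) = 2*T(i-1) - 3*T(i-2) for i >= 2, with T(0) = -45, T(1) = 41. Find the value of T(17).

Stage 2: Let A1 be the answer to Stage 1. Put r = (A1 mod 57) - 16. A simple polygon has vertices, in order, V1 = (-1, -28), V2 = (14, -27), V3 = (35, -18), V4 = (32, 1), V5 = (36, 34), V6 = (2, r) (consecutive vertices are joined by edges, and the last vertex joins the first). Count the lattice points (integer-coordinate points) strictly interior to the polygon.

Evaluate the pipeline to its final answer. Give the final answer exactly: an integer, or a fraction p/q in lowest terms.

1507

Stage 1: T(2) = 2*(41) - 3*(-45) = 217; iterating: T(2)=217, T(3)=311, T(4)=-29, T(5)=-991, T(6)=-1895, T(7)=-817, T(8)=4051, T(9)=10553, T(10)=8953, T(11)=-13753, T(12)=-54365, T(13)=-67471, T(14)=28153, T(15)=258719, T(16)=432979, T(17)=89801; answer 89801
Stage 2: A1 = 89801; r = 10; cross terms: (-1*-27 - 14*-28)=419, (14*-18 - 35*-27)=693, (35*1 - 32*-18)=611, (32*34 - 36*1)=1052, (36*10 - 2*34)=292, (2*-28 - -1*10)=-46; twice the area = |3021| = 3021; area = 3021/2; boundary points = 1 + 3 + 1 + 1 + 2 + 1 = 9; strictly interior points = area - boundary/2 + 1 = 1507; answer 1507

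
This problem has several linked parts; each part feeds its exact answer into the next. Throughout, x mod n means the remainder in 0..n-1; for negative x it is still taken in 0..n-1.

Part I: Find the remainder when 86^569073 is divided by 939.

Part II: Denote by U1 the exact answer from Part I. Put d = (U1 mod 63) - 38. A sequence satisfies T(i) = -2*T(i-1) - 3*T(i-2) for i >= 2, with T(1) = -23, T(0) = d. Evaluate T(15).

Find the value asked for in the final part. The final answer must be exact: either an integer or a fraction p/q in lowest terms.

Part I: squarings mod 939: 86^1=86, 86^2=823, 86^4=310, 86^8=322, 86^16=394, 86^32=301, 86^64=457, 86^128=391, 86^256=763, 86^512=928, 86^1024=121, 86^2048=556, 86^4096=205, 86^8192=709, 86^16384=316, 86^32768=322, 86^65536=394, 86^131072=301, 86^262144=457, 86^524288=391; 86^569073 = 86^1 * 86^16 * 86^32 * 86^64 * 86^128 * 86^512 * 86^1024 * 86^2048 * 86^8192 * 86^32768 * 86^524288 = 515 (mod 939); answer 515
Part II: U1 = 515; d = -27; T(2) = -2*(-23) - 3*(-27) = 127; iterating: T(2)=127, T(3)=-185, T(4)=-11, T(5)=577, T(6)=-1121, T(7)=511, T(8)=2341, T(9)=-6215, T(10)=5407, T(11)=7831, T(12)=-31883, T(13)=40273, T(14)=15103, T(15)=-151025; answer -151025

-151025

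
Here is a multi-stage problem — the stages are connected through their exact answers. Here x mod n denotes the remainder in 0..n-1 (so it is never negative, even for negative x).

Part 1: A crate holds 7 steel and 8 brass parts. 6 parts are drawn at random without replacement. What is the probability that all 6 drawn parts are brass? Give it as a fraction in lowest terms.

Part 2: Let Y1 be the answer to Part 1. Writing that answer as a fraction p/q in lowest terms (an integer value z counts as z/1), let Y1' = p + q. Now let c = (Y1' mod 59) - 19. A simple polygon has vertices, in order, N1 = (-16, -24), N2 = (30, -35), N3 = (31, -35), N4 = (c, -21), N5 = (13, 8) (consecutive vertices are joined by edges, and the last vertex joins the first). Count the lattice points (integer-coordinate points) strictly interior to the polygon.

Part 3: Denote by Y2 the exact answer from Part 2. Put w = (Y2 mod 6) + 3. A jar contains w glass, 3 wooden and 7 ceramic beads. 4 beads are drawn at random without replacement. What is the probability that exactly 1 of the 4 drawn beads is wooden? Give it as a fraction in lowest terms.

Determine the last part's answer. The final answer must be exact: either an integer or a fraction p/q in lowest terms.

91/204

Part 1: total draws C(15,6) = 5005; favorable C(8,6) = 28; P = 4/715; answer 4/715
Part 2: Y1 = 4/715; threaded value p + q = 719; c = -8; cross terms: (-16*-35 - 30*-24)=1280, (30*-35 - 31*-35)=35, (31*-21 - -8*-35)=-931, (-8*8 - 13*-21)=209, (13*-24 - -16*8)=-184; twice the area = |409| = 409; area = 409/2; boundary points = 1 + 1 + 1 + 1 + 1 = 5; strictly interior points = area - boundary/2 + 1 = 203; answer 203
Part 3: Y2 = 203; w = 8; total draws C(18,4) = 3060; favorable C(3,1)*C(15,3) = 1365; P = 91/204; answer 91/204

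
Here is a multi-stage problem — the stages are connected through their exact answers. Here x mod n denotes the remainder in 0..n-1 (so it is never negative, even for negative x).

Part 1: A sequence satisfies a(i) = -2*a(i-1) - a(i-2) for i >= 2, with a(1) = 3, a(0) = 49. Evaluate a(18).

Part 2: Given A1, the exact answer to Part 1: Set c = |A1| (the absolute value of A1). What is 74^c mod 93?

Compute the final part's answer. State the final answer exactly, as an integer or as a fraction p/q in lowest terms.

11

Part 1: a(2) = -2*(3) - 1*(49) = -55; iterating: a(2)=-55, a(3)=107, a(4)=-159, a(5)=211, a(6)=-263, a(7)=315, a(8)=-367, a(9)=419, a(10)=-471, a(11)=523, a(12)=-575, a(13)=627, a(14)=-679, a(15)=731, a(16)=-783, a(17)=835, a(18)=-887; answer -887
Part 2: A1 = -887; c = 887; squarings mod 93: 74^1=74, 74^2=82, 74^4=28, 74^8=40, 74^16=19, 74^32=82, 74^64=28, 74^128=40, 74^256=19, 74^512=82; 74^887 = 74^1 * 74^2 * 74^4 * 74^16 * 74^32 * 74^64 * 74^256 * 74^512 = 11 (mod 93); answer 11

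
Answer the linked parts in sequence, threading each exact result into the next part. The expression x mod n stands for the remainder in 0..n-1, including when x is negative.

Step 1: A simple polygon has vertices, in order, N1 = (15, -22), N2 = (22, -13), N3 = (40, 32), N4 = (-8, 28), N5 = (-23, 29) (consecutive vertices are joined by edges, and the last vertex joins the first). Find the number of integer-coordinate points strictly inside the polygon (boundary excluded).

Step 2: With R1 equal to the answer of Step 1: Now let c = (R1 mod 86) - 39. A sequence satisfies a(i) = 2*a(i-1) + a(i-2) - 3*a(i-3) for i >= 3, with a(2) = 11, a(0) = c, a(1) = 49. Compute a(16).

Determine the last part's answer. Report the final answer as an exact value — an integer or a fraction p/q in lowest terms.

Step 1: cross terms: (15*-13 - 22*-22)=289, (22*32 - 40*-13)=1224, (40*28 - -8*32)=1376, (-8*29 - -23*28)=412, (-23*-22 - 15*29)=71; twice the area = |3372| = 3372; area = 1686; boundary points = 1 + 9 + 4 + 1 + 1 = 16; strictly interior points = area - boundary/2 + 1 = 1679; answer 1679
Step 2: R1 = 1679; c = 6; a(3) = 2*(11) + 1*(49) - 3*(6) = 53; iterating: a(3)=53, a(4)=-30, a(5)=-40, a(6)=-269, a(7)=-488, a(8)=-1125, a(9)=-1931, a(10)=-3523, a(11)=-5602, a(12)=-8934, a(13)=-12901, a(14)=-17930, a(15)=-21959, a(16)=-23145; answer -23145

-23145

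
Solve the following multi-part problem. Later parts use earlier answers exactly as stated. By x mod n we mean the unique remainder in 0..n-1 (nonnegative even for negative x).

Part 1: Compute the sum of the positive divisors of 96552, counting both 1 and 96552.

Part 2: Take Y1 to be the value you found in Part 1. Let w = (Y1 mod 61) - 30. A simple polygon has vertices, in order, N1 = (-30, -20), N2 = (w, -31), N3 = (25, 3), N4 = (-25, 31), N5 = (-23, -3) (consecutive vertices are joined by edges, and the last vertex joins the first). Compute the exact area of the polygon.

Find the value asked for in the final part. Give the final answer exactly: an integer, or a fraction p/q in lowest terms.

1592

Part 1: 96552 = 2^3 * 3^4 * 149; sigma = (1 + 2 + 4 + 8) * (1 + 3 + 9 + 27 + 81) * (1 + 149) = 15 * 121 * 150 = 272250; answer 272250
Part 2: Y1 = 272250; w = -23; cross terms: (-30*-31 - -23*-20)=470, (-23*3 - 25*-31)=706, (25*31 - -25*3)=850, (-25*-3 - -23*31)=788, (-23*-20 - -30*-3)=370; twice the area = |3184| = 3184; area = 1592; answer 1592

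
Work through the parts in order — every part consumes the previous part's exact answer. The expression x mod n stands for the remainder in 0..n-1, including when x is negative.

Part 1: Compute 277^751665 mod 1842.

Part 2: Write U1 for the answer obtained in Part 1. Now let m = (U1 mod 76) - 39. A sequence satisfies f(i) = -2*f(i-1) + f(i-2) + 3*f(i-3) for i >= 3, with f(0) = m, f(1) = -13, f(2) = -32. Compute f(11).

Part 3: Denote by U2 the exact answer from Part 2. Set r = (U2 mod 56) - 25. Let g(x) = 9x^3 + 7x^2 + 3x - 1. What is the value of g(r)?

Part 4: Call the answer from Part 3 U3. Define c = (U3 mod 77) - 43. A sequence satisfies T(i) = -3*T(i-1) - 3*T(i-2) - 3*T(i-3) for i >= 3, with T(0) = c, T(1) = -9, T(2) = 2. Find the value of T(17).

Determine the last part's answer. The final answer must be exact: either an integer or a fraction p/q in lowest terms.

Part 1: squarings mod 1842: 277^1=277, 277^2=1207, 277^4=1669, 277^8=457, 277^16=703, 277^32=553, 277^64=37, 277^128=1369, 277^256=847, 277^512=871, 277^1024=1579, 277^2048=1015, 277^4096=547, 277^8192=805, 277^16384=1483, 277^32768=1783, 277^65536=1639, 277^131072=685, 277^262144=1357, 277^524288=1291; 277^751665 = 277^1 * 277^16 * 277^32 * 277^2048 * 277^4096 * 277^8192 * 277^16384 * 277^65536 * 277^131072 * 277^524288 = 1603 (mod 1842); answer 1603
Part 2: U1 = 1603; m = -32; f(3) = -2*(-32) + 1*(-13) + 3*(-32) = -45; iterating: f(3)=-45, f(4)=19, f(5)=-179, f(6)=242, f(7)=-606, f(8)=917, f(9)=-1714, f(10)=2527, f(11)=-4017; answer -4017
Part 3: U2 = -4017; r = -10; 9*(-10)^3 + 7*(-10)^2 + 3*(-10)^1 - 1 = (-9000) + (700) + (-30) + (-1) = -8331; answer -8331
Part 4: U3 = -8331; c = 19; T(3) = -3*(2) - 3*(-9) - 3*(19) = -36; iterating: T(3)=-36, T(4)=129, T(5)=-285, T(6)=576, T(7)=-1260, T(8)=2907, T(9)=-6669, T(10)=15066, T(11)=-33912, T(12)=76545, T(13)=-173097, T(14)=391392, T(15)=-884520, T(16)=1998675, T(17)=-4516641; answer -4516641

-4516641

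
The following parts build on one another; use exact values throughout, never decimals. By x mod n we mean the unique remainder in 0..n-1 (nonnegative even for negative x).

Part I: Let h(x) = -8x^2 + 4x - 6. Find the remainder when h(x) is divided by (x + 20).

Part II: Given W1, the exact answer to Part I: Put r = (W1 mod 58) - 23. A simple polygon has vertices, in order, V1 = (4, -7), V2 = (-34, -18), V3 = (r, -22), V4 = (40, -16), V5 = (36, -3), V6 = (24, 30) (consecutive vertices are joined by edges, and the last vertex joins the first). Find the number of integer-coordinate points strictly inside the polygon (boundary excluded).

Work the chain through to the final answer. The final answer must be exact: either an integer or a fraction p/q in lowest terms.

1313

Part I: remainder = value at the root: -8*(-20)^2 + 4*(-20)^1 - 6 = (-3200) + (-80) + (-6) = -3286; answer -3286
Part II: W1 = -3286; r = -3; cross terms: (4*-18 - -34*-7)=-310, (-34*-22 - -3*-18)=694, (-3*-16 - 40*-22)=928, (40*-3 - 36*-16)=456, (36*30 - 24*-3)=1152, (24*-7 - 4*30)=-288; twice the area = |2632| = 2632; area = 1316; boundary points = 1 + 1 + 1 + 1 + 3 + 1 = 8; strictly interior points = area - boundary/2 + 1 = 1313; answer 1313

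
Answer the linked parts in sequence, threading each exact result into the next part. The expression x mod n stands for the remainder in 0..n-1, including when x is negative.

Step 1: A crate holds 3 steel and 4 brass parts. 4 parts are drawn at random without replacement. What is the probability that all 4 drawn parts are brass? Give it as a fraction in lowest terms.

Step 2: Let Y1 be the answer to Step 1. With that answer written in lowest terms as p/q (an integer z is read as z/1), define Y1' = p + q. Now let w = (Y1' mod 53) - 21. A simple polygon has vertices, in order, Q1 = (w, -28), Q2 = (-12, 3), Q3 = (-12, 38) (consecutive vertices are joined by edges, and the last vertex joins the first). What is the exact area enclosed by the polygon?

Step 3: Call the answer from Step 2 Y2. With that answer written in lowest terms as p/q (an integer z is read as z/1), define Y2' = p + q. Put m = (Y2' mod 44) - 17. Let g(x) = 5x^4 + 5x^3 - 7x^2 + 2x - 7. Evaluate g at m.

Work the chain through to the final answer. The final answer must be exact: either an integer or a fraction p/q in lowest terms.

7313

Step 1: total draws C(7,4) = 35; favorable C(4,4) = 1; P = 1/35; answer 1/35
Step 2: Y1 = 1/35; threaded value p + q = 36; w = 15; cross terms: (15*3 - -12*-28)=-291, (-12*38 - -12*3)=-420, (-12*-28 - 15*38)=-234; twice the area = |-945| = 945; area = 945/2; answer 945/2
Step 3: Y2 = 945/2; threaded value p + q = 947; m = 6; 5*(6)^4 + 5*(6)^3 - 7*(6)^2 + 2*(6)^1 - 7 = (6480) + (1080) + (-252) + (12) + (-7) = 7313; answer 7313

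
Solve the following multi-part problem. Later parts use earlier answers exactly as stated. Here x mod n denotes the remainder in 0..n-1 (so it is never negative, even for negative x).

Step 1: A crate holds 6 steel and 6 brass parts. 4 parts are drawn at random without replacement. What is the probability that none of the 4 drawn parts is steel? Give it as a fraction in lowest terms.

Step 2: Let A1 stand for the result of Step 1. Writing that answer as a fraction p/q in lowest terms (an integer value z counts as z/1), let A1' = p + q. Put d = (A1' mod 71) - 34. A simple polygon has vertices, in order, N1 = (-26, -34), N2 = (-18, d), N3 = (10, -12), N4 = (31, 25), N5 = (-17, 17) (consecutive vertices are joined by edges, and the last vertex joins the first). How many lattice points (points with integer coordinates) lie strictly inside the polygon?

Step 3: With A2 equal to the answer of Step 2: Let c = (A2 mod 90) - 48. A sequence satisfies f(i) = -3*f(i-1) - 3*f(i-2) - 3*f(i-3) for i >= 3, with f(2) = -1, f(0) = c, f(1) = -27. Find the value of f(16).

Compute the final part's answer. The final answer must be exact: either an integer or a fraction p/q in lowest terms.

Step 1: total draws C(12,4) = 495; favorable C(6,4) = 15; P = 1/33; answer 1/33
Step 2: A1 = 1/33; threaded value p + q = 34; d = 0; cross terms: (-26*0 - -18*-34)=-612, (-18*-12 - 10*0)=216, (10*25 - 31*-12)=622, (31*17 - -17*25)=952, (-17*-34 - -26*17)=1020; twice the area = |2198| = 2198; area = 1099; boundary points = 2 + 4 + 1 + 8 + 3 = 18; strictly interior points = area - boundary/2 + 1 = 1091; answer 1091
Step 3: A2 = 1091; c = -37; f(3) = -3*(-1) - 3*(-27) - 3*(-37) = 195; iterating: f(3)=195, f(4)=-501, f(5)=921, f(6)=-1845, f(7)=4275, f(8)=-10053, f(9)=22869, f(10)=-51273, f(11)=115371, f(12)=-260901, f(13)=590409, f(14)=-1334637, f(15)=3015387, f(16)=-6813477; answer -6813477

-6813477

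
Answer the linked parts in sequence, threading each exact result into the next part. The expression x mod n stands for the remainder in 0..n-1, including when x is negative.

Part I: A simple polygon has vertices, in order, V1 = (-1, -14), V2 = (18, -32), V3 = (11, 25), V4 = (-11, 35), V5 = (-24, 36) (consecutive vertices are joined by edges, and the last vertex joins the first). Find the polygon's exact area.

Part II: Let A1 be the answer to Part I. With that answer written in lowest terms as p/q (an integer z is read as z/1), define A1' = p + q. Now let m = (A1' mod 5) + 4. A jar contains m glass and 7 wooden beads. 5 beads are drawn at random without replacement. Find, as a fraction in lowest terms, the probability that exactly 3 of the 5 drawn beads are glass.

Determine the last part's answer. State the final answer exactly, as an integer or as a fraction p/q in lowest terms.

Part I: cross terms: (-1*-32 - 18*-14)=284, (18*25 - 11*-32)=802, (11*35 - -11*25)=660, (-11*36 - -24*35)=444, (-24*-14 - -1*36)=372; twice the area = |2562| = 2562; area = 1281; answer 1281
Part II: A1 = 1281; threaded value p + q = 1282; m = 6; total draws C(13,5) = 1287; favorable C(6,3)*C(7,2) = 420; P = 140/429; answer 140/429

140/429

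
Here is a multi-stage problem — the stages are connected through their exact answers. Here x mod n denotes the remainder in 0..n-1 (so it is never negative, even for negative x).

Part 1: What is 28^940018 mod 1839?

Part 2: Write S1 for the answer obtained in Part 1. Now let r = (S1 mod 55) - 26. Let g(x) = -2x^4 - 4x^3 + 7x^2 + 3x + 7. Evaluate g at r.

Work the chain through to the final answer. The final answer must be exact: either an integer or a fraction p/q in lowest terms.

-149

Part 1: squarings mod 1839: 28^1=28, 28^2=784, 28^4=430, 28^8=1000, 28^16=1423, 28^32=190, 28^64=1159, 28^128=811, 28^256=1198, 28^512=784, 28^1024=430, 28^2048=1000, 28^4096=1423, 28^8192=190, 28^16384=1159, 28^32768=811, 28^65536=1198, 28^131072=784, 28^262144=430, 28^524288=1000; 28^940018 = 28^2 * 28^16 * 28^32 * 28^64 * 28^128 * 28^256 * 28^512 * 28^1024 * 28^4096 * 28^16384 * 28^131072 * 28^262144 * 28^524288 = 1342 (mod 1839); answer 1342
Part 2: S1 = 1342; r = -4; -2*(-4)^4 - 4*(-4)^3 + 7*(-4)^2 + 3*(-4)^1 + 7 = (-512) + (256) + (112) + (-12) + (7) = -149; answer -149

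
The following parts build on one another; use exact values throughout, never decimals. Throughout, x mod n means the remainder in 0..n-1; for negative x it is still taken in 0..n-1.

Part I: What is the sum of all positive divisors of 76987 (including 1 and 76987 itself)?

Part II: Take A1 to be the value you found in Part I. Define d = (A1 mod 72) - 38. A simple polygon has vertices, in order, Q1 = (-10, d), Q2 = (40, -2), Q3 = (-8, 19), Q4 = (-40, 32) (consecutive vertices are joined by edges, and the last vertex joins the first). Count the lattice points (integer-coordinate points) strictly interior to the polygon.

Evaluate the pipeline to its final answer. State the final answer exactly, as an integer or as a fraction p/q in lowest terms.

Part I: 76987 = 167 * 461; sigma = (1 + 167) * (1 + 461) = 168 * 462 = 77616; answer 77616
Part II: A1 = 77616; d = -38; cross terms: (-10*-2 - 40*-38)=1540, (40*19 - -8*-2)=744, (-8*32 - -40*19)=504, (-40*-38 - -10*32)=1840; twice the area = |4628| = 4628; area = 2314; boundary points = 2 + 3 + 1 + 10 = 16; strictly interior points = area - boundary/2 + 1 = 2307; answer 2307

2307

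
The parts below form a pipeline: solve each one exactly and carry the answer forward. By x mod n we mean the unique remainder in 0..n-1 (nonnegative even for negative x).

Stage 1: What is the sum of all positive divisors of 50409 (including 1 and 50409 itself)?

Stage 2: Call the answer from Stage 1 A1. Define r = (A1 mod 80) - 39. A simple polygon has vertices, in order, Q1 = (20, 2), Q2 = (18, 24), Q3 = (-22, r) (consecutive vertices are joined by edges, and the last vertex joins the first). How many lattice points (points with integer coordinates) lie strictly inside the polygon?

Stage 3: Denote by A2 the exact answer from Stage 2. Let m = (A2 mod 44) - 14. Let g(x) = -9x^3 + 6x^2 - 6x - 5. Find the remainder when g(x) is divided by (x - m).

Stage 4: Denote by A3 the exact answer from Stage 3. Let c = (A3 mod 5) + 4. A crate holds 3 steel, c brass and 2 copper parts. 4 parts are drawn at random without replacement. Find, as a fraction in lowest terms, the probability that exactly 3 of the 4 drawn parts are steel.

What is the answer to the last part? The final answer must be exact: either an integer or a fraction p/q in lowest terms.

1/30

Stage 1: 50409 = 3^3 * 1867; sigma = (1 + 3 + 9 + 27) * (1 + 1867) = 40 * 1868 = 74720; answer 74720
Stage 2: A1 = 74720; r = -39; cross terms: (20*24 - 18*2)=444, (18*-39 - -22*24)=-174, (-22*2 - 20*-39)=736; twice the area = |1006| = 1006; area = 503; boundary points = 2 + 1 + 1 = 4; strictly interior points = area - boundary/2 + 1 = 502; answer 502
Stage 3: A2 = 502; m = 4; remainder = value at the root: -9*(4)^3 + 6*(4)^2 - 6*(4)^1 - 5 = (-576) + (96) + (-24) + (-5) = -509; answer -509
Stage 4: A3 = -509; c = 5; total draws C(10,4) = 210; favorable C(3,3)*C(7,1) = 7; P = 1/30; answer 1/30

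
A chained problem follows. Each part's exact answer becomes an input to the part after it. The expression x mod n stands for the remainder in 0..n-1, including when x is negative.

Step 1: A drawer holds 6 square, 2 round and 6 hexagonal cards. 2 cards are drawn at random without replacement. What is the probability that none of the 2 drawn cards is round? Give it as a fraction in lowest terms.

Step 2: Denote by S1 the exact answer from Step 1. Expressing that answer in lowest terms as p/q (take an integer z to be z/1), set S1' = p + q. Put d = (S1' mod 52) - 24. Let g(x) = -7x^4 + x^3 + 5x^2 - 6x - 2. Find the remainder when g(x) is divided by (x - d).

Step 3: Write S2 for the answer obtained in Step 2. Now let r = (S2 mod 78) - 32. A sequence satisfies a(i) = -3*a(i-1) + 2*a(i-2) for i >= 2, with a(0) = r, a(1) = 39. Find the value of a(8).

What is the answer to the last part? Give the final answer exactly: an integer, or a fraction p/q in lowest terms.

Step 1: total draws C(14,2) = 91; favorable C(12,2) = 66; P = 66/91; answer 66/91
Step 2: S1 = 66/91; threaded value p + q = 157; d = -23; remainder = value at the root: -7*(-23)^4 + 1*(-23)^3 + 5*(-23)^2 - 6*(-23)^1 - 2 = (-1958887) + (-12167) + (2645) + (138) + (-2) = -1968273; answer -1968273
Step 3: S2 = -1968273; r = 25; a(2) = -3*(39) + 2*(25) = -67; iterating: a(2)=-67, a(3)=279, a(4)=-971, a(5)=3471, a(6)=-12355, a(7)=44007, a(8)=-156731; answer -156731

-156731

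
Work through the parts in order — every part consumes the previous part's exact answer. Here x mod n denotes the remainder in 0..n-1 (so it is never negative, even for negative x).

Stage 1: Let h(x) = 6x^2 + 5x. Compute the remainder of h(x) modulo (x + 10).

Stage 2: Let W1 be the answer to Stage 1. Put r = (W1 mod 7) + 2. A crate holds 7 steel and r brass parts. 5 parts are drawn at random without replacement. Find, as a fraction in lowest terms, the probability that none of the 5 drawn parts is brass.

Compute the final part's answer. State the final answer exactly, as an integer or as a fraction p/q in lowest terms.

7/429

Stage 1: remainder = value at the root: 6*(-10)^2 + 5*(-10)^1 = (600) + (-50) = 550; answer 550
Stage 2: W1 = 550; r = 6; total draws C(13,5) = 1287; favorable C(7,5) = 21; P = 7/429; answer 7/429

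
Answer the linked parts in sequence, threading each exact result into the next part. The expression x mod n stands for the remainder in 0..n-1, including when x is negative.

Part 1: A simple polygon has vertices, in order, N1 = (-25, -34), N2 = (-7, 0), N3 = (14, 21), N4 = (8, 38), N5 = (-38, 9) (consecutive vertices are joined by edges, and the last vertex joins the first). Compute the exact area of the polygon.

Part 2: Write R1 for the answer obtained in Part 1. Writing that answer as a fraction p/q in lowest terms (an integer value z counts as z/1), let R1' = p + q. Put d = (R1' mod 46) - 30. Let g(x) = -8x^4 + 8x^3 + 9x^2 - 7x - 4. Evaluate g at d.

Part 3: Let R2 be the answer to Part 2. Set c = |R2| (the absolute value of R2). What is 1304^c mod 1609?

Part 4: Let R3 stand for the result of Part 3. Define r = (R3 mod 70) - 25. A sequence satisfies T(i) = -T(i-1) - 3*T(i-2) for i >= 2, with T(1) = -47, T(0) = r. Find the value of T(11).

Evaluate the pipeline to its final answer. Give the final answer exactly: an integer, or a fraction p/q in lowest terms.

-9008

Part 1: cross terms: (-25*0 - -7*-34)=-238, (-7*21 - 14*0)=-147, (14*38 - 8*21)=364, (8*9 - -38*38)=1516, (-38*-34 - -25*9)=1517; twice the area = |3012| = 3012; area = 1506; answer 1506
Part 2: R1 = 1506; threaded value p + q = 1507; d = 5; -8*(5)^4 + 8*(5)^3 + 9*(5)^2 - 7*(5)^1 - 4 = (-5000) + (1000) + (225) + (-35) + (-4) = -3814; answer -3814
Part 3: R2 = -3814; c = 3814; squarings mod 1609: 1304^1=1304, 1304^2=1312, 1304^4=1323, 1304^8=1346, 1304^16=1591, 1304^32=324, 1304^64=391, 1304^128=26, 1304^256=676, 1304^512=20, 1304^1024=400, 1304^2048=709; 1304^3814 = 1304^2 * 1304^4 * 1304^32 * 1304^64 * 1304^128 * 1304^512 * 1304^1024 * 1304^2048 = 1246 (mod 1609); answer 1246
Part 4: R3 = 1246; r = 31; T(2) = -1*(-47) - 3*(31) = -46; iterating: T(2)=-46, T(3)=187, T(4)=-49, T(5)=-512, T(6)=659, T(7)=877, T(8)=-2854, T(9)=223, T(10)=8339, T(11)=-9008; answer -9008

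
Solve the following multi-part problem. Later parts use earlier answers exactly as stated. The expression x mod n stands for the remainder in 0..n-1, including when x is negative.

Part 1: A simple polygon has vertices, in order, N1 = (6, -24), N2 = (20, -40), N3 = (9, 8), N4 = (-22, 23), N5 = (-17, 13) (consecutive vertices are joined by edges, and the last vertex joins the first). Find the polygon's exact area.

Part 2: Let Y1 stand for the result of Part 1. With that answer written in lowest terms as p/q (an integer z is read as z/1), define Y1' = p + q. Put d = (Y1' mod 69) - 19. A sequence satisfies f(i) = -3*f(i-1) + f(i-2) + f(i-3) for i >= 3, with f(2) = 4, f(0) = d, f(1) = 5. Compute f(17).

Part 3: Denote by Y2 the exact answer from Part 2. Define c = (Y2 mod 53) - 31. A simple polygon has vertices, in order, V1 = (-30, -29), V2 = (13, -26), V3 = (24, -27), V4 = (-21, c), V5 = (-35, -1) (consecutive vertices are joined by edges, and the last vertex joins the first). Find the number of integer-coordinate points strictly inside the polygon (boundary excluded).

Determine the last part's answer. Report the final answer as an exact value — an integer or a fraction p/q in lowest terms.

520

Part 1: cross terms: (6*-40 - 20*-24)=240, (20*8 - 9*-40)=520, (9*23 - -22*8)=383, (-22*13 - -17*23)=105, (-17*-24 - 6*13)=330; twice the area = |1578| = 1578; area = 789; answer 789
Part 2: Y1 = 789; threaded value p + q = 790; d = 12; f(3) = -3*(4) + 1*(5) + 1*(12) = 5; iterating: f(3)=5, f(4)=-6, f(5)=27, f(6)=-82, f(7)=267, f(8)=-856, f(9)=2753, f(10)=-8848, f(11)=28441, f(12)=-91418, f(13)=293847, f(14)=-944518, f(15)=3035983, f(16)=-9758620, f(17)=31367325; answer 31367325
Part 3: Y2 = 31367325; c = -14; cross terms: (-30*-26 - 13*-29)=1157, (13*-27 - 24*-26)=273, (24*-14 - -21*-27)=-903, (-21*-1 - -35*-14)=-469, (-35*-29 - -30*-1)=985; twice the area = |1043| = 1043; area = 1043/2; boundary points = 1 + 1 + 1 + 1 + 1 = 5; strictly interior points = area - boundary/2 + 1 = 520; answer 520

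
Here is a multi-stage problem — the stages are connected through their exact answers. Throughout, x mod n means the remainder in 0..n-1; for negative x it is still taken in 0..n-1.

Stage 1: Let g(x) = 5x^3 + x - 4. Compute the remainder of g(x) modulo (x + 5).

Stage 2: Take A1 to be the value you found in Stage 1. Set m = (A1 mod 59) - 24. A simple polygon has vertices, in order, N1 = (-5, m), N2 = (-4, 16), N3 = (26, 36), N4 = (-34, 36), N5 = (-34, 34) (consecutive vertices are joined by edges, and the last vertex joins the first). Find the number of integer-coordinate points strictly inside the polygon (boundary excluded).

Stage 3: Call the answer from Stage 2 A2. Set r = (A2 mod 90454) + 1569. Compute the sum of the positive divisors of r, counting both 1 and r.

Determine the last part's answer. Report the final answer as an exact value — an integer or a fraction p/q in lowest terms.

3692

Stage 1: remainder = value at the root: 5*(-5)^3 + 1*(-5)^1 - 4 = (-625) + (-5) + (-4) = -634; answer -634
Stage 2: A1 = -634; m = -9; cross terms: (-5*16 - -4*-9)=-116, (-4*36 - 26*16)=-560, (26*36 - -34*36)=2160, (-34*34 - -34*36)=68, (-34*-9 - -5*34)=476; twice the area = |2028| = 2028; area = 1014; boundary points = 1 + 10 + 60 + 2 + 1 = 74; strictly interior points = area - boundary/2 + 1 = 978; answer 978
Stage 3: A2 = 978; r = 2547; 2547 = 3^2 * 283; sigma = (1 + 3 + 9) * (1 + 283) = 13 * 284 = 3692; answer 3692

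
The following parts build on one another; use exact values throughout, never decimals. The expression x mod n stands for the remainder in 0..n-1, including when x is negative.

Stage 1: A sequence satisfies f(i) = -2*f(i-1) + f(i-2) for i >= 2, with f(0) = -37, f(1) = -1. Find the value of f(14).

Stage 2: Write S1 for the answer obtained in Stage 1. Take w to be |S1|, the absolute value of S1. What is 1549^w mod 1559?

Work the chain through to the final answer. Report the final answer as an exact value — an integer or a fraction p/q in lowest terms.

478

Stage 1: f(2) = -2*(-1) + 1*(-37) = -35; iterating: f(2)=-35, f(3)=69, f(4)=-173, f(5)=415, f(6)=-1003, f(7)=2421, f(8)=-5845, f(9)=14111, f(10)=-34067, f(11)=82245, f(12)=-198557, f(13)=479359, f(14)=-1157275; answer -1157275
Stage 2: S1 = -1157275; w = 1157275; squarings mod 1559: 1549^1=1549, 1549^2=100, 1549^4=646, 1549^8=1063, 1549^16=1253, 1549^32=96, 1549^64=1421, 1549^128=336, 1549^256=648, 1549^512=533, 1549^1024=351, 1549^2048=40, 1549^4096=41, 1549^8192=122, 1549^16384=853, 1549^32768=1115, 1549^65536=702, 1549^131072=160, 1549^262144=656, 1549^524288=52, 1549^1048576=1145; 1549^1157275 = 1549^1 * 1549^2 * 1549^8 * 1549^16 * 1549^128 * 1549^2048 * 1549^8192 * 1549^32768 * 1549^65536 * 1549^1048576 = 478 (mod 1559); answer 478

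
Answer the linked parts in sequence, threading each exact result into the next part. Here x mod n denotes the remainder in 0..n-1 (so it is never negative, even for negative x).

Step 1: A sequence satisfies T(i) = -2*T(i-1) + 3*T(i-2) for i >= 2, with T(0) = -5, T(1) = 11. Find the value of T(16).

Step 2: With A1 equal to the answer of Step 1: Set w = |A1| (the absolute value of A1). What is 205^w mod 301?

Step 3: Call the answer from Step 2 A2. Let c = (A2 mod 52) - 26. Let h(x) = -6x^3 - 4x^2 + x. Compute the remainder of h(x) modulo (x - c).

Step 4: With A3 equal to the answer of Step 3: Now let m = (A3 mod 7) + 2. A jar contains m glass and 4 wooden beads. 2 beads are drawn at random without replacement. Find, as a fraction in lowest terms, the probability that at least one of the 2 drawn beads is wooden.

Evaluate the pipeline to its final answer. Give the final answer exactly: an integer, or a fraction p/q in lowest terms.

Step 1: T(2) = -2*(11) + 3*(-5) = -37; iterating: T(2)=-37, T(3)=107, T(4)=-325, T(5)=971, T(6)=-2917, T(7)=8747, T(8)=-26245, T(9)=78731, T(10)=-236197, T(11)=708587, T(12)=-2125765, T(13)=6377291, T(14)=-19131877, T(15)=57395627, T(16)=-172186885; answer -172186885
Step 2: A1 = -172186885; w = 172186885; squarings mod 301: 205^1=205, 205^2=186, 205^4=282, 205^8=60, 205^16=289, 205^32=144, 205^64=268, 205^128=186, 205^256=282, 205^512=60, 205^1024=289, 205^2048=144, 205^4096=268, 205^8192=186, 205^16384=282, 205^32768=60, 205^65536=289, 205^131072=144, 205^262144=268, 205^524288=186, 205^1048576=282, 205^2097152=60, 205^4194304=289, 205^8388608=144, 205^16777216=268, 205^33554432=186, 205^67108864=282, 205^134217728=60; 205^172186885 = 205^1 * 205^4 * 205^256 * 205^1024 * 205^2048 * 205^4096 * 205^16384 * 205^65536 * 205^131072 * 205^4194304 * 205^33554432 * 205^134217728 = 149 (mod 301); answer 149
Step 3: A2 = 149; c = 19; remainder = value at the root: -6*(19)^3 - 4*(19)^2 + 1*(19)^1 = (-41154) + (-1444) + (19) = -42579; answer -42579
Step 4: A3 = -42579; m = 4; total draws C(8,2) = 28; complement C(4,2) = 6; favorable 28 - 6 = 22; P = 11/14; answer 11/14

11/14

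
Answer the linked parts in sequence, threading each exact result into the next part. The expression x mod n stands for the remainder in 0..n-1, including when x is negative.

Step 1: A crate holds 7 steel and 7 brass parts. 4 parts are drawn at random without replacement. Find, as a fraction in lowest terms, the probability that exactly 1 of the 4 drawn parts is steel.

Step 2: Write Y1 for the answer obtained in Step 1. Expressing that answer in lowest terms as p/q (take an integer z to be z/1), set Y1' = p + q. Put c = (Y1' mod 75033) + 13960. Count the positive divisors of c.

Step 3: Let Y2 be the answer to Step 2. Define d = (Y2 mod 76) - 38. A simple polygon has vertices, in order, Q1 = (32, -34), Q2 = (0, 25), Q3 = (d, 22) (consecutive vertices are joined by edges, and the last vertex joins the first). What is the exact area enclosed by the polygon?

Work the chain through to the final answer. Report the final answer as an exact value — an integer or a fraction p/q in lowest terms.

1051

Step 1: total draws C(14,4) = 1001; favorable C(7,1)*C(7,3) = 245; P = 35/143; answer 35/143
Step 2: Y1 = 35/143; threaded value p + q = 178; c = 14138; 14138 = 2 * 7069; number of divisors = (1+1) * (1+1) = 4; answer 4
Step 3: Y2 = 4; d = -34; cross terms: (32*25 - 0*-34)=800, (0*22 - -34*25)=850, (-34*-34 - 32*22)=452; twice the area = |2102| = 2102; area = 1051; answer 1051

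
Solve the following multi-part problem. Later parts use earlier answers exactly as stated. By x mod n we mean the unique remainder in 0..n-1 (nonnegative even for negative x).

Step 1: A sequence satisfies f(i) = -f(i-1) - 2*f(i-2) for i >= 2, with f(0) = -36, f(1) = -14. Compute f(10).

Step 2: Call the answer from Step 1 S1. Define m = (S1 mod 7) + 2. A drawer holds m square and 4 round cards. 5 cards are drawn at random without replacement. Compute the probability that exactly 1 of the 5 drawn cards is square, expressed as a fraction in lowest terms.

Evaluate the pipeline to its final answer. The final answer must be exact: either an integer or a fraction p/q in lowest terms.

Step 1: f(2) = -1*(-14) - 2*(-36) = 86; iterating: f(2)=86, f(3)=-58, f(4)=-114, f(5)=230, f(6)=-2, f(7)=-458, f(8)=462, f(9)=454, f(10)=-1378; answer -1378
Step 2: S1 = -1378; m = 3; total draws C(7,5) = 21; favorable C(3,1)*C(4,4) = 3; P = 1/7; answer 1/7

1/7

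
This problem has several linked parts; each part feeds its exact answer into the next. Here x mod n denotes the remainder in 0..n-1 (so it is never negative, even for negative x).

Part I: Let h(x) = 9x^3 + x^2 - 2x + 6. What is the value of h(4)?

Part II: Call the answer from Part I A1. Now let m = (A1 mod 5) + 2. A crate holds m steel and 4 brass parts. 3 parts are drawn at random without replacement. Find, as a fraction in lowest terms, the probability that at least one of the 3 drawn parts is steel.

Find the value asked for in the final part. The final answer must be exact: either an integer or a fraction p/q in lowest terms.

Part I: 9*(4)^3 + 1*(4)^2 - 2*(4)^1 + 6 = (576) + (16) + (-8) + (6) = 590; answer 590
Part II: A1 = 590; m = 2; total draws C(6,3) = 20; complement C(4,3) = 4; favorable 20 - 4 = 16; P = 4/5; answer 4/5

4/5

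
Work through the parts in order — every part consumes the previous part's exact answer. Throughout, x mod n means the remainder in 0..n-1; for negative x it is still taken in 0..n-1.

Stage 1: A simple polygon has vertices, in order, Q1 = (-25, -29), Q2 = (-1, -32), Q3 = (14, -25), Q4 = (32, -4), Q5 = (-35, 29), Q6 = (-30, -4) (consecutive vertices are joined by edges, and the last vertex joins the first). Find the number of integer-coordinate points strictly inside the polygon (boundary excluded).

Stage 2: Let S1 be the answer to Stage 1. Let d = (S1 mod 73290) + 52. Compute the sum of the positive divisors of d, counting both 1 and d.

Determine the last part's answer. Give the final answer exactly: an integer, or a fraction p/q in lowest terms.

Stage 1: cross terms: (-25*-32 - -1*-29)=771, (-1*-25 - 14*-32)=473, (14*-4 - 32*-25)=744, (32*29 - -35*-4)=788, (-35*-4 - -30*29)=1010, (-30*-29 - -25*-4)=770; twice the area = |4556| = 4556; area = 2278; boundary points = 3 + 1 + 3 + 1 + 1 + 5 = 14; strictly interior points = area - boundary/2 + 1 = 2272; answer 2272
Stage 2: S1 = 2272; d = 2324; 2324 = 2^2 * 7 * 83; sigma = (1 + 2 + 4) * (1 + 7) * (1 + 83) = 7 * 8 * 84 = 4704; answer 4704

4704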